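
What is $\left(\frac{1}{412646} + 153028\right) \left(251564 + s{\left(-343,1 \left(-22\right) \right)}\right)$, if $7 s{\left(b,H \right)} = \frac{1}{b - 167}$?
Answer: $\frac{18903577164529065877}{491048740} \approx 3.8496 \cdot 10^{10}$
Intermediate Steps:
$s{\left(b,H \right)} = \frac{1}{7 \left(-167 + b\right)}$ ($s{\left(b,H \right)} = \frac{1}{7 \left(b - 167\right)} = \frac{1}{7 \left(-167 + b\right)}$)
$\left(\frac{1}{412646} + 153028\right) \left(251564 + s{\left(-343,1 \left(-22\right) \right)}\right) = \left(\frac{1}{412646} + 153028\right) \left(251564 + \frac{1}{7 \left(-167 - 343\right)}\right) = \left(\frac{1}{412646} + 153028\right) \left(251564 + \frac{1}{7 \left(-510\right)}\right) = \frac{63146392089 \left(251564 + \frac{1}{7} \left(- \frac{1}{510}\right)\right)}{412646} = \frac{63146392089 \left(251564 - \frac{1}{3570}\right)}{412646} = \frac{63146392089}{412646} \cdot \frac{898083479}{3570} = \frac{18903577164529065877}{491048740}$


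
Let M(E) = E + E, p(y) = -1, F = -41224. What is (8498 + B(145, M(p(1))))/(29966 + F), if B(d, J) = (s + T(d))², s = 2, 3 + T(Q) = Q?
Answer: -14617/5629 ≈ -2.5967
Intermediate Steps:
T(Q) = -3 + Q
M(E) = 2*E
B(d, J) = (-1 + d)² (B(d, J) = (2 + (-3 + d))² = (-1 + d)²)
(8498 + B(145, M(p(1))))/(29966 + F) = (8498 + (-1 + 145)²)/(29966 - 41224) = (8498 + 144²)/(-11258) = (8498 + 20736)*(-1/11258) = 29234*(-1/11258) = -14617/5629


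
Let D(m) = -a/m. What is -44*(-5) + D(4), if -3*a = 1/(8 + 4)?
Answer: 31681/144 ≈ 220.01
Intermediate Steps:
a = -1/36 (a = -1/(3*(8 + 4)) = -1/3/12 = -1/3*1/12 = -1/36 ≈ -0.027778)
D(m) = 1/(36*m) (D(m) = -(-1)/(36*m) = 1/(36*m))
-44*(-5) + D(4) = -44*(-5) + (1/36)/4 = 220 + (1/36)*(1/4) = 220 + 1/144 = 31681/144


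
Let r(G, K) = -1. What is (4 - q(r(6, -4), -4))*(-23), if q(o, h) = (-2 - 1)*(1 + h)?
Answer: 115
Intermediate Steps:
q(o, h) = -3 - 3*h (q(o, h) = -3*(1 + h) = -3 - 3*h)
(4 - q(r(6, -4), -4))*(-23) = (4 - (-3 - 3*(-4)))*(-23) = (4 - (-3 + 12))*(-23) = (4 - 1*9)*(-23) = (4 - 9)*(-23) = -5*(-23) = 115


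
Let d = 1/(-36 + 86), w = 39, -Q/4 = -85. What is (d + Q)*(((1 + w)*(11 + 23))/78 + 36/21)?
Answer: 14813538/2275 ≈ 6511.4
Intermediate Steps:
Q = 340 (Q = -4*(-85) = 340)
d = 1/50 ≈ 0.020000
(d + Q)*(((1 + w)*(11 + 23))/78 + 36/21) = (1/50 + 340)*(((1 + 39)*(11 + 23))/78 + 36/21) = 17001*((40*34)*(1/78) + 36*(1/21))/50 = 17001*(1360*(1/78) + 12/7)/50 = 17001*(680/39 + 12/7)/50 = (17001/50)*(5228/273) = 14813538/2275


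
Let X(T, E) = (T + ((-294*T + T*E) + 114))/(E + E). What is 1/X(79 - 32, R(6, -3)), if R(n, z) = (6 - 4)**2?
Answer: -8/13469 ≈ -0.00059396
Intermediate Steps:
R(n, z) = 4 (R(n, z) = 2**2 = 4)
X(T, E) = (114 - 293*T + E*T)/(2*E) (X(T, E) = (T + ((-294*T + E*T) + 114))/((2*E)) = (T + (114 - 294*T + E*T))*(1/(2*E)) = (114 - 293*T + E*T)*(1/(2*E)) = (114 - 293*T + E*T)/(2*E))
1/X(79 - 32, R(6, -3)) = 1/((1/2)*(114 - 293*(79 - 32) + 4*(79 - 32))/4) = 1/((1/2)*(1/4)*(114 - 293*47 + 4*47)) = 1/((1/2)*(1/4)*(114 - 13771 + 188)) = 1/((1/2)*(1/4)*(-13469)) = 1/(-13469/8) = -8/13469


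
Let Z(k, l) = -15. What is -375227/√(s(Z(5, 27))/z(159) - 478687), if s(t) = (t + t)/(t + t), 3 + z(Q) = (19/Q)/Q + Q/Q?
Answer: 375227*I*√1222852622260846/24194302322 ≈ 542.34*I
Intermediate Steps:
z(Q) = -2 + 19/Q² (z(Q) = -3 + ((19/Q)/Q + Q/Q) = -3 + (19/Q² + 1) = -3 + (1 + 19/Q²) = -2 + 19/Q²)
s(t) = 1 (s(t) = (2*t)/((2*t)) = (2*t)*(1/(2*t)) = 1)
-375227/√(s(Z(5, 27))/z(159) - 478687) = -375227/√(1/(-2 + 19/159²) - 478687) = -375227/√(1/(-2 + 19*(1/25281)) - 478687) = -375227/√(1/(-2 + 19/25281) - 478687) = -375227/√(1/(-50543/25281) - 478687) = -375227/√(1*(-25281/50543) - 478687) = -375227/√(-25281/50543 - 478687) = -375227*(-I*√1222852622260846/24194302322) = -(-375227)*I*√1222852622260846/24194302322 = 375227*I*√1222852622260846/24194302322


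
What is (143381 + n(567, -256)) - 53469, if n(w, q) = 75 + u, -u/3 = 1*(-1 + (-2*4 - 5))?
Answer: 90029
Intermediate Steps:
u = 42 (u = -3*(-1 + (-2*4 - 5)) = -3*(-1 + (-8 - 5)) = -3*(-1 - 13) = -3*(-14) = 42)
n(w, q) = 117 (n(w, q) = 75 + 42 = 117)
(143381 + n(567, -256)) - 53469 = (143381 + 117) - 53469 = 143498 - 53469 = 90029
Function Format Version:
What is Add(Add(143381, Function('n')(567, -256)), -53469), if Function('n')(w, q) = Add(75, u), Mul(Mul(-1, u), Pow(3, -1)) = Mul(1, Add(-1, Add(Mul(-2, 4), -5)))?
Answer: 90029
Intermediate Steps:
u = 42 (u = Mul(-3, Mul(1, Add(-1, Add(Mul(-2, 4), -5)))) = Mul(-3, Mul(1, Add(-1, Add(-8, -5)))) = Mul(-3, Mul(1, Add(-1, -13))) = Mul(-3, Mul(1, -14)) = Mul(-3, -14) = 42)
Function('n')(w, q) = 117 (Function('n')(w, q) = Add(75, 42) = 117)
Add(Add(143381, Function('n')(567, -256)), -53469) = Add(Add(143381, 117), -53469) = Add(143498, -53469) = 90029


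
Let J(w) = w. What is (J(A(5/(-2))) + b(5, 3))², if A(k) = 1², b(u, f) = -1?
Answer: 0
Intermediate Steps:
A(k) = 1
(J(A(5/(-2))) + b(5, 3))² = (1 - 1)² = 0² = 0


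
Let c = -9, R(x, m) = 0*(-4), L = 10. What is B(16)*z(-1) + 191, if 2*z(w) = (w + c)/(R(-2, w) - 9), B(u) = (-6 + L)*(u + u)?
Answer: 2359/9 ≈ 262.11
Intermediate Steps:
B(u) = 8*u (B(u) = (-6 + 10)*(u + u) = 4*(2*u) = 8*u)
R(x, m) = 0
z(w) = ½ - w/18 (z(w) = ((w - 9)/(0 - 9))/2 = ((-9 + w)/(-9))/2 = ((-9 + w)*(-⅑))/2 = (1 - w/9)/2 = ½ - w/18)
B(16)*z(-1) + 191 = (8*16)*(½ - 1/18*(-1)) + 191 = 128*(½ + 1/18) + 191 = 128*(5/9) + 191 = 640/9 + 191 = 2359/9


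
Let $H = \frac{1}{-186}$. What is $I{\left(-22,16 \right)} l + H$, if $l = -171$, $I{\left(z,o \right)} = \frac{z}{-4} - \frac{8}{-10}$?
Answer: $- \frac{500947}{465} \approx -1077.3$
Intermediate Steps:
$I{\left(z,o \right)} = \frac{4}{5} - \frac{z}{4}$ ($I{\left(z,o \right)} = z \left(- \frac{1}{4}\right) - - \frac{4}{5} = - \frac{z}{4} + \frac{4}{5} = \frac{4}{5} - \frac{z}{4}$)
$H = - \frac{1}{186} \approx -0.0053763$
$I{\left(-22,16 \right)} l + H = \left(\frac{4}{5} - - \frac{11}{2}\right) \left(-171\right) - \frac{1}{186} = \left(\frac{4}{5} + \frac{11}{2}\right) \left(-171\right) - \frac{1}{186} = \frac{63}{10} \left(-171\right) - \frac{1}{186} = - \frac{10773}{10} - \frac{1}{186} = - \frac{500947}{465}$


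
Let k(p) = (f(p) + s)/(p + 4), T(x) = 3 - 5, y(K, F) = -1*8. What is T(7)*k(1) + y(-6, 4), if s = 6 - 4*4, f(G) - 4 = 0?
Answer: -28/5 ≈ -5.6000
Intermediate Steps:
f(G) = 4 (f(G) = 4 + 0 = 4)
y(K, F) = -8
T(x) = -2
s = -10 (s = 6 - 16 = -10)
k(p) = -6/(4 + p) (k(p) = (4 - 10)/(p + 4) = -6/(4 + p))
T(7)*k(1) + y(-6, 4) = -(-12)/(4 + 1) - 8 = -(-12)/5 - 8 = -2*(-6/5) - 8 = 12/5 - 8 = -28/5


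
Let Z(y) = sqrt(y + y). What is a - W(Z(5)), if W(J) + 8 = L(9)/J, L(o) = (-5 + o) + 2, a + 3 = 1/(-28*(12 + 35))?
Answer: 6579/1316 - 3*sqrt(10)/5 ≈ 3.1019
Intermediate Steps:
a = -3949/1316 (a = -3 + 1/(-28*(12 + 35)) = -3 + 1/(-28*47) = -3 + 1/(-1316) = -3 - 1/1316 = -3949/1316 ≈ -3.0008)
Z(y) = sqrt(2)*sqrt(y) (Z(y) = sqrt(2*y) = sqrt(2)*sqrt(y))
L(o) = -3 + o
W(J) = -8 + 6/J (W(J) = -8 + (-3 + 9)/J = -8 + 6/J)
a - W(Z(5)) = -3949/1316 - (-8 + 6/((sqrt(2)*sqrt(5)))) = -3949/1316 - (-8 + 6/(sqrt(10))) = -3949/1316 - (-8 + 6*(sqrt(10)/10)) = -3949/1316 - (-8 + 3*sqrt(10)/5) = -3949/1316 + (8 - 3*sqrt(10)/5) = 6579/1316 - 3*sqrt(10)/5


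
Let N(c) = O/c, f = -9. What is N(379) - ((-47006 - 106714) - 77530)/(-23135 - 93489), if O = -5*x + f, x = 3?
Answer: -1222199/597304 ≈ -2.0462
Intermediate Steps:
O = -24 (O = -5*3 - 9 = -15 - 9 = -24)
N(c) = -24/c
N(379) - ((-47006 - 106714) - 77530)/(-23135 - 93489) = -24/379 - ((-47006 - 106714) - 77530)/(-23135 - 93489) = -24*1/379 - (-153720 - 77530)/(-116624) = -24/379 - (-231250)*(-1)/116624 = -24/379 - 1*3125/1576 = -24/379 - 3125/1576 = -1222199/597304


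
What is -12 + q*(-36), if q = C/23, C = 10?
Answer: -636/23 ≈ -27.652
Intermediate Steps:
q = 10/23 ≈ 0.43478
-12 + q*(-36) = -12 + (10/23)*(-36) = -12 - 360/23 = -636/23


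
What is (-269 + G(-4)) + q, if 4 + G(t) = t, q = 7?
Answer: -270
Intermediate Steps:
G(t) = -4 + t
(-269 + G(-4)) + q = (-269 + (-4 - 4)) + 7 = (-269 - 8) + 7 = -277 + 7 = -270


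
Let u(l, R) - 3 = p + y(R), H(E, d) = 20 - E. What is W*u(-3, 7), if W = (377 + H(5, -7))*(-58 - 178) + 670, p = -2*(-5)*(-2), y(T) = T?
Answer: 918420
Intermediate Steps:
p = -20 (p = 10*(-2) = -20)
u(l, R) = -17 + R (u(l, R) = 3 + (-20 + R) = -17 + R)
W = -91842 (W = (377 + (20 - 1*5))*(-58 - 178) + 670 = (377 + (20 - 5))*(-236) + 670 = (377 + 15)*(-236) + 670 = 392*(-236) + 670 = -92512 + 670 = -91842)
W*u(-3, 7) = -91842*(-17 + 7) = -91842*(-10) = 918420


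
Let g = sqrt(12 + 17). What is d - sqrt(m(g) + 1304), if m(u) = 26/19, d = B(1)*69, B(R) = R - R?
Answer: -sqrt(471238)/19 ≈ -36.130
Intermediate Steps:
B(R) = 0
g = sqrt(29) ≈ 5.3852
d = 0 (d = 0*69 = 0)
m(u) = 26/19 (m(u) = 26*(1/19) = 26/19)
d - sqrt(m(g) + 1304) = 0 - sqrt(26/19 + 1304) = 0 - sqrt(24802/19) = 0 - sqrt(471238)/19 = -sqrt(471238)/19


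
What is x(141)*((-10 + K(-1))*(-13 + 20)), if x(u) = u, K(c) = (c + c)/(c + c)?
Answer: -8883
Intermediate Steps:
K(c) = 1 (K(c) = (2*c)/((2*c)) = (2*c)*(1/(2*c)) = 1)
x(141)*((-10 + K(-1))*(-13 + 20)) = 141*((-10 + 1)*(-13 + 20)) = 141*(-9*7) = 141*(-63) = -8883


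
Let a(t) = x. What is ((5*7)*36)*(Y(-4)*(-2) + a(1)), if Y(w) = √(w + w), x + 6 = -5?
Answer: -13860 - 5040*I*√2 ≈ -13860.0 - 7127.6*I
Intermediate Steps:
x = -11 (x = -6 - 5 = -11)
a(t) = -11
Y(w) = √2*√w (Y(w) = √(2*w) = √2*√w)
((5*7)*36)*(Y(-4)*(-2) + a(1)) = ((5*7)*36)*((√2*√(-4))*(-2) - 11) = (35*36)*((√2*(2*I))*(-2) - 11) = 1260*((2*I*√2)*(-2) - 11) = 1260*(-4*I*√2 - 11) = 1260*(-11 - 4*I*√2) = -13860 - 5040*I*√2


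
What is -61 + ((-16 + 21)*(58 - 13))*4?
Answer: 839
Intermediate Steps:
-61 + ((-16 + 21)*(58 - 13))*4 = -61 + (5*45)*4 = -61 + 225*4 = -61 + 900 = 839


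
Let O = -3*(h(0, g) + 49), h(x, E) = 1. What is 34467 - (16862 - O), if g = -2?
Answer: 17455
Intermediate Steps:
O = -150 (O = -3*(1 + 49) = -3*50 = -150)
34467 - (16862 - O) = 34467 - (16862 - 1*(-150)) = 34467 - (16862 + 150) = 34467 - 1*17012 = 34467 - 17012 = 17455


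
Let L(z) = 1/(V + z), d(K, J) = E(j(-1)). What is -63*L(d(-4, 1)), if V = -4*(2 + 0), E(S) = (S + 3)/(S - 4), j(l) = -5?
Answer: 81/10 ≈ 8.1000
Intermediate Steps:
E(S) = (3 + S)/(-4 + S)
d(K, J) = 2/9 (d(K, J) = (3 - 5)/(-4 - 5) = -2/(-9) = -1/9*(-2) = 2/9)
V = -8 (V = -4*2 = -8)
L(z) = 1/(-8 + z)
-63*L(d(-4, 1)) = -63/(-8 + 2/9) = -63/(-70/9) = -63*(-9/70) = 81/10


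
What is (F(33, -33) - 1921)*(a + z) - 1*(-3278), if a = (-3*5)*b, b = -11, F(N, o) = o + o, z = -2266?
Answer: 4177965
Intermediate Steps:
F(N, o) = 2*o
a = 165 (a = -3*5*(-11) = -15*(-11) = 165)
(F(33, -33) - 1921)*(a + z) - 1*(-3278) = (2*(-33) - 1921)*(165 - 2266) - 1*(-3278) = (-66 - 1921)*(-2101) + 3278 = -1987*(-2101) + 3278 = 4174687 + 3278 = 4177965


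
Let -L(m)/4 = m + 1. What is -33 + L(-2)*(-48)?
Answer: -225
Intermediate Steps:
L(m) = -4 - 4*m (L(m) = -4*(m + 1) = -4*(1 + m) = -4 - 4*m)
-33 + L(-2)*(-48) = -33 + (-4 - 4*(-2))*(-48) = -33 + (-4 + 8)*(-48) = -33 + 4*(-48) = -33 - 192 = -225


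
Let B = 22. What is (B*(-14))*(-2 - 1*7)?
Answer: 2772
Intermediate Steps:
(B*(-14))*(-2 - 1*7) = (22*(-14))*(-2 - 1*7) = -308*(-2 - 7) = -308*(-9) = 2772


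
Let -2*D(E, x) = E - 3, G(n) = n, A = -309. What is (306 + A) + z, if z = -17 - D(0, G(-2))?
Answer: -43/2 ≈ -21.500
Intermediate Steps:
D(E, x) = 3/2 - E/2 (D(E, x) = -(E - 3)/2 = -(-3 + E)/2 = 3/2 - E/2)
z = -37/2 (z = -17 - (3/2 - ½*0) = -17 - (3/2 + 0) = -17 - 1*3/2 = -17 - 3/2 = -37/2 ≈ -18.500)
(306 + A) + z = (306 - 309) - 37/2 = -3 - 37/2 = -43/2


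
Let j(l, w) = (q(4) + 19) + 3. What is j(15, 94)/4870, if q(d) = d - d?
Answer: 11/2435 ≈ 0.0045175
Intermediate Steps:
q(d) = 0
j(l, w) = 22 (j(l, w) = (0 + 19) + 3 = 19 + 3 = 22)
j(15, 94)/4870 = 22/4870 = 22*(1/4870) = 11/2435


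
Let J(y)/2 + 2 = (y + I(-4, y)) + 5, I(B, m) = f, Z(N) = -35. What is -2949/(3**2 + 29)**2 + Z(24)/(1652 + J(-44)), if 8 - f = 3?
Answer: -117749/57038 ≈ -2.0644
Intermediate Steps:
f = 5 (f = 8 - 1*3 = 8 - 3 = 5)
I(B, m) = 5
J(y) = 16 + 2*y (J(y) = -4 + 2*((y + 5) + 5) = -4 + 2*((5 + y) + 5) = -4 + 2*(10 + y) = -4 + (20 + 2*y) = 16 + 2*y)
-2949/(3**2 + 29)**2 + Z(24)/(1652 + J(-44)) = -2949/(3**2 + 29)**2 - 35/(1652 + (16 + 2*(-44))) = -2949/(9 + 29)**2 - 35/(1652 + (16 - 88)) = -2949/(38**2) - 35/(1652 - 72) = -2949/1444 - 35/1580 = -2949*1/1444 - 35*1/1580 = -2949/1444 - 7/316 = -117749/57038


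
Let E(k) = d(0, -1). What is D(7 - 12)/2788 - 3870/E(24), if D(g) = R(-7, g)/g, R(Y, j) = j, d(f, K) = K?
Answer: 10789561/2788 ≈ 3870.0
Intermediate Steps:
E(k) = -1
D(g) = 1 (D(g) = g/g = 1)
D(7 - 12)/2788 - 3870/E(24) = 1/2788 - 3870/(-1) = 1*(1/2788) - 3870*(-1) = 1/2788 + 3870 = 10789561/2788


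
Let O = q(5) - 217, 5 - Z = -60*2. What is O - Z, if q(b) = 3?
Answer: -339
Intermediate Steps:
Z = 125 (Z = 5 - (-5)*12*2 = 5 - (-5)*24 = 5 - 1*(-120) = 5 + 120 = 125)
O = -214 (O = 3 - 217 = -214)
O - Z = -214 - 1*125 = -214 - 125 = -339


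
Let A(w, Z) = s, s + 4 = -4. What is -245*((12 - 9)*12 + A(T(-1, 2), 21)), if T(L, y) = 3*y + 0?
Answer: -6860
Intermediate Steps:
T(L, y) = 3*y
s = -8 (s = -4 - 4 = -8)
A(w, Z) = -8
-245*((12 - 9)*12 + A(T(-1, 2), 21)) = -245*((12 - 9)*12 - 8) = -245*(3*12 - 8) = -245*(36 - 8) = -245*28 = -6860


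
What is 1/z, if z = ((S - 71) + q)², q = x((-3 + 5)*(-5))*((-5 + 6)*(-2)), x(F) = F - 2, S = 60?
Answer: 1/169 ≈ 0.0059172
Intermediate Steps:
x(F) = -2 + F
q = 24 (q = (-2 + (-3 + 5)*(-5))*((-5 + 6)*(-2)) = (-2 + 2*(-5))*(1*(-2)) = (-2 - 10)*(-2) = -12*(-2) = 24)
z = 169 (z = ((60 - 71) + 24)² = (-11 + 24)² = 13² = 169)
1/z = 1/169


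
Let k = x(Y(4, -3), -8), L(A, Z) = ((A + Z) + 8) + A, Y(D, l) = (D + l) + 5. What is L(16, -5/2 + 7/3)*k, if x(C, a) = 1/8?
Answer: 239/48 ≈ 4.9792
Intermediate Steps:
Y(D, l) = 5 + D + l
x(C, a) = ⅛
L(A, Z) = 8 + Z + 2*A (L(A, Z) = (8 + A + Z) + A = 8 + Z + 2*A)
k = ⅛ ≈ 0.12500
L(16, -5/2 + 7/3)*k = (8 + (-5/2 + 7/3) + 2*16)*(⅛) = (8 + (-5*½ + 7*(⅓)) + 32)*(⅛) = (8 + (-5/2 + 7/3) + 32)*(⅛) = (8 - ⅙ + 32)*(⅛) = (239/6)*(⅛) = 239/48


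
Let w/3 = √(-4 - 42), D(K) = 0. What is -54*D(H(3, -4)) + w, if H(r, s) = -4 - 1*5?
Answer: 3*I*√46 ≈ 20.347*I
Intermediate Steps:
H(r, s) = -9 (H(r, s) = -4 - 5 = -9)
w = 3*I*√46 (w = 3*√(-4 - 42) = 3*√(-46) = 3*(I*√46) = 3*I*√46 ≈ 20.347*I)
-54*D(H(3, -4)) + w = -54*0 + 3*I*√46 = 0 + 3*I*√46 = 3*I*√46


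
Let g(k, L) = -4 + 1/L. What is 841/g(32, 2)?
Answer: -1682/7 ≈ -240.29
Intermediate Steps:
g(k, L) = -4 + 1/L
841/g(32, 2) = 841/(-4 + 1/2) = 841/(-4 + ½) = 841/(-7/2) = 841*(-2/7) = -1682/7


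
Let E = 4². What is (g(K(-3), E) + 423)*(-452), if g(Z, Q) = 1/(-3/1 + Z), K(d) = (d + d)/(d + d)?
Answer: -190970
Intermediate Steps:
K(d) = 1 (K(d) = (2*d)/((2*d)) = (2*d)*(1/(2*d)) = 1)
E = 16
g(Z, Q) = 1/(-3 + Z) (g(Z, Q) = 1/(-3*1 + Z) = 1/(-3 + Z))
(g(K(-3), E) + 423)*(-452) = (1/(-3 + 1) + 423)*(-452) = (1/(-2) + 423)*(-452) = (-½ + 423)*(-452) = (845/2)*(-452) = -190970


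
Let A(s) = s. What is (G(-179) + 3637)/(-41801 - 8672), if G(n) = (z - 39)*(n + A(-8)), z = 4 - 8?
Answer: -11678/50473 ≈ -0.23137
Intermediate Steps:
z = -4
G(n) = 344 - 43*n (G(n) = (-4 - 39)*(n - 8) = -43*(-8 + n) = 344 - 43*n)
(G(-179) + 3637)/(-41801 - 8672) = ((344 - 43*(-179)) + 3637)/(-41801 - 8672) = ((344 + 7697) + 3637)/(-50473) = (8041 + 3637)*(-1/50473) = 11678*(-1/50473) = -11678/50473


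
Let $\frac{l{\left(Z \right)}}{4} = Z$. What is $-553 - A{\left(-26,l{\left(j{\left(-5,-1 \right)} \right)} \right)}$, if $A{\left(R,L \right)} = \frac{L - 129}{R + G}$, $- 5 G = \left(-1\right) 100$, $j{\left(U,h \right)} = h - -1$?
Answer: $- \frac{1149}{2} \approx -574.5$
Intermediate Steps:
$j{\left(U,h \right)} = 1 + h$ ($j{\left(U,h \right)} = h + 1 = 1 + h$)
$l{\left(Z \right)} = 4 Z$
$G = 20$ ($G = - \frac{\left(-1\right) 100}{5} = \left(- \frac{1}{5}\right) \left(-100\right) = 20$)
$A{\left(R,L \right)} = \frac{-129 + L}{20 + R}$ ($A{\left(R,L \right)} = \frac{L - 129}{R + 20} = \frac{-129 + L}{20 + R}$)
$-553 - A{\left(-26,l{\left(j{\left(-5,-1 \right)} \right)} \right)} = -553 - \frac{-129 + 4 \left(1 - 1\right)}{20 - 26} = -553 - \frac{-129 + 4 \cdot 0}{-6} = -553 - - \frac{-129 + 0}{6} = -553 - \left(- \frac{1}{6}\right) \left(-129\right) = -553 - \frac{43}{2} = - \frac{1149}{2}$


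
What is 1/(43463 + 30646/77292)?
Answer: 38646/1679686421 ≈ 2.3008e-5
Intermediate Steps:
1/(43463 + 30646/77292) = 1/(43463 + 30646*(1/77292)) = 1/(43463 + 15323/38646) = 1/(1679686421/38646) = 38646/1679686421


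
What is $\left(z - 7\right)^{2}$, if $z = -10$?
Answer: $289$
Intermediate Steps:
$\left(z - 7\right)^{2} = \left(-10 - 7\right)^{2} = \left(-17\right)^{2} = 289$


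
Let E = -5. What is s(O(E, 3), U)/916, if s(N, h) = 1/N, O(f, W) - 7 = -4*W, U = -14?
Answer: -1/4580 ≈ -0.00021834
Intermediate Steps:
O(f, W) = 7 - 4*W
s(O(E, 3), U)/916 = 1/((7 - 4*3)*916) = (1/916)/(7 - 12) = (1/916)/(-5) = -1/5*1/916 = -1/4580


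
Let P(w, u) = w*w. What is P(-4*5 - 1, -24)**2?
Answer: 194481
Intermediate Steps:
P(w, u) = w**2
P(-4*5 - 1, -24)**2 = ((-4*5 - 1)**2)**2 = ((-20 - 1)**2)**2 = ((-21)**2)**2 = 441**2 = 194481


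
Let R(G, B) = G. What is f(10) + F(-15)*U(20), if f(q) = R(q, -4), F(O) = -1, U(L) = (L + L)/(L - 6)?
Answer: 50/7 ≈ 7.1429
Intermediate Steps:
U(L) = 2*L/(-6 + L) (U(L) = (2*L)/(-6 + L) = 2*L/(-6 + L))
f(q) = q
f(10) + F(-15)*U(20) = 10 - 2*20/(-6 + 20) = 10 - 2*20/14 = 10 - 1*20/7 = 10 - 20/7 = 50/7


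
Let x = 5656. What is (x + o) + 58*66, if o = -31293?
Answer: -21809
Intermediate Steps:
(x + o) + 58*66 = (5656 - 31293) + 58*66 = -25637 + 3828 = -21809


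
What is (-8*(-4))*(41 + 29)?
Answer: 2240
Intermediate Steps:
(-8*(-4))*(41 + 29) = 32*70 = 2240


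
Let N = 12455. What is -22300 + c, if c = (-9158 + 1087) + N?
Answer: -17916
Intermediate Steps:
c = 4384 (c = (-9158 + 1087) + 12455 = -8071 + 12455 = 4384)
-22300 + c = -22300 + 4384 = -17916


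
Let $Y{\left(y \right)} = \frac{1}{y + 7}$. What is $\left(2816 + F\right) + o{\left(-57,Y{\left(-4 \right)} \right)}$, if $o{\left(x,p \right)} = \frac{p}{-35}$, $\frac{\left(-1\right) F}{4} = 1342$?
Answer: $- \frac{267961}{105} \approx -2552.0$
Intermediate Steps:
$F = -5368$ ($F = \left(-4\right) 1342 = -5368$)
$Y{\left(y \right)} = \frac{1}{7 + y}$
$o{\left(x,p \right)} = - \frac{p}{35}$ ($o{\left(x,p \right)} = p \left(- \frac{1}{35}\right) = - \frac{p}{35}$)
$\left(2816 + F\right) + o{\left(-57,Y{\left(-4 \right)} \right)} = \left(2816 - 5368\right) - \frac{1}{35 \left(7 - 4\right)} = -2552 - \frac{1}{35 \cdot 3} = -2552 - \frac{1}{105} = - \frac{267961}{105}$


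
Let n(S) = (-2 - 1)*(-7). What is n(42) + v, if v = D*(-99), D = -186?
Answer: 18435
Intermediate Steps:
n(S) = 21 (n(S) = -3*(-7) = 21)
v = 18414 (v = -186*(-99) = 18414)
n(42) + v = 21 + 18414 = 18435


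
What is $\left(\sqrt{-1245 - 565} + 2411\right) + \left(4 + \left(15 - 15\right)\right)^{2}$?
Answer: $2427 + i \sqrt{1810} \approx 2427.0 + 42.544 i$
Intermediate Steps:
$\left(\sqrt{-1245 - 565} + 2411\right) + \left(4 + \left(15 - 15\right)\right)^{2} = \left(\sqrt{-1810} + 2411\right) + \left(4 + \left(15 - 15\right)\right)^{2} = \left(i \sqrt{1810} + 2411\right) + \left(4 + 0\right)^{2} = \left(2411 + i \sqrt{1810}\right) + 4^{2} = \left(2411 + i \sqrt{1810}\right) + 16 = 2427 + i \sqrt{1810}$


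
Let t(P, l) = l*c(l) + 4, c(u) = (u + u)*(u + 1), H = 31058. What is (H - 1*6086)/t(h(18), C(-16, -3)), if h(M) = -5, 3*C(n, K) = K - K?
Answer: 6243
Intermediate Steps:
C(n, K) = 0 (C(n, K) = (K - K)/3 = (1/3)*0 = 0)
c(u) = 2*u*(1 + u) (c(u) = (2*u)*(1 + u) = 2*u*(1 + u))
t(P, l) = 4 + 2*l**2*(1 + l) (t(P, l) = l*(2*l*(1 + l)) + 4 = 2*l**2*(1 + l) + 4 = 4 + 2*l**2*(1 + l))
(H - 1*6086)/t(h(18), C(-16, -3)) = (31058 - 1*6086)/(4 + 2*0**2*(1 + 0)) = (31058 - 6086)/(4 + 2*0*1) = 24972/(4 + 0) = 24972/4 = 24972*(1/4) = 6243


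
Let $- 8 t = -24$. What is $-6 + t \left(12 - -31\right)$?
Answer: $123$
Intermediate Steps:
$t = 3$ ($t = \left(- \frac{1}{8}\right) \left(-24\right) = 3$)
$-6 + t \left(12 - -31\right) = -6 + 3 \left(12 - -31\right) = -6 + 3 \left(12 + 31\right) = -6 + 3 \cdot 43 = -6 + 129 = 123$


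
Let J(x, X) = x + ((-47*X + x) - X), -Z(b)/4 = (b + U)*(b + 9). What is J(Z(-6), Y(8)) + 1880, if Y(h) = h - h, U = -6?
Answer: 2168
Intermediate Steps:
Z(b) = -4*(-6 + b)*(9 + b) (Z(b) = -4*(b - 6)*(b + 9) = -4*(-6 + b)*(9 + b))
Y(h) = 0
J(x, X) = -48*X + 2*x (J(x, X) = x + ((x - 47*X) - X) = x + (x - 48*X) = -48*X + 2*x)
J(Z(-6), Y(8)) + 1880 = (-48*0 + 2*(216 - 12*(-6) - 4*(-6)**2)) + 1880 = (0 + 2*(216 + 72 - 4*36)) + 1880 = (0 + 2*(216 + 72 - 144)) + 1880 = (0 + 2*144) + 1880 = (0 + 288) + 1880 = 288 + 1880 = 2168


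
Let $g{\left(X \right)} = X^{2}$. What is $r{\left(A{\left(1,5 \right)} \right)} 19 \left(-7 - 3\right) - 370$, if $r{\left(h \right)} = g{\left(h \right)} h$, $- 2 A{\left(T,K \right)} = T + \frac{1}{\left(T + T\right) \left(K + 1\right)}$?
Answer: $- \frac{2348725}{6912} \approx -339.8$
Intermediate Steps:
$A{\left(T,K \right)} = - \frac{T}{2} - \frac{1}{4 T \left(1 + K\right)}$ ($A{\left(T,K \right)} = - \frac{T + \frac{1}{\left(T + T\right) \left(K + 1\right)}}{2} = - \frac{T + \frac{1}{2 T \left(1 + K\right)}}{2} = - \frac{T}{2} - \frac{1}{4 T \left(1 + K\right)}$)
$r{\left(h \right)} = h^{3}$ ($r{\left(h \right)} = h^{2} h = h^{3}$)
$r{\left(A{\left(1,5 \right)} \right)} 19 \left(-7 - 3\right) - 370 = \left(\frac{-1 - 2 \cdot 1^{2} - 10 \cdot 1^{2}}{4 \cdot 1 \left(1 + 5\right)}\right)^{3} \cdot 19 \left(-7 - 3\right) - 370 = \left(\frac{1}{4} \cdot 1 \cdot \frac{1}{6} \left(-1 - 2 - 10 \cdot 1\right)\right)^{3} \cdot 19 \left(-10\right) - 370 = \left(\frac{1}{4} \cdot 1 \cdot \frac{1}{6} \left(-1 - 2 - 10\right)\right)^{3} \left(-190\right) - 370 = \left(\frac{1}{4} \cdot 1 \cdot \frac{1}{6} \left(-13\right)\right)^{3} \left(-190\right) - 370 = \left(- \frac{13}{24}\right)^{3} \left(-190\right) - 370 = \left(- \frac{2197}{13824}\right) \left(-190\right) - 370 = \frac{208715}{6912} - 370 = - \frac{2348725}{6912}$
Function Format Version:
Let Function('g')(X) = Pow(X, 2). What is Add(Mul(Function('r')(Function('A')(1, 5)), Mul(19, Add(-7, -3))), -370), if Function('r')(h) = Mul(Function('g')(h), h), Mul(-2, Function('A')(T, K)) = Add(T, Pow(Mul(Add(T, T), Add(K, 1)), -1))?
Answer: Rational(-2348725, 6912) ≈ -339.80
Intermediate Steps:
Function('A')(T, K) = Add(Mul(Rational(-1, 2), T), Mul(Rational(-1, 4), Pow(T, -1), Pow(Add(1, K), -1))) (Function('A')(T, K) = Mul(Rational(-1, 2), Add(T, Pow(Mul(Add(T, T), Add(K, 1)), -1))) = Mul(Rational(-1, 2), Add(T, Pow(Mul(Mul(2, T), Add(1, K)), -1))) = Mul(Rational(-1, 2), Add(T, Pow(Mul(2, T, Add(1, K)), -1))) = Mul(Rational(-1, 2), Add(T, Mul(Rational(1, 2), Pow(T, -1), Pow(Add(1, K), -1)))) = Add(Mul(Rational(-1, 2), T), Mul(Rational(-1, 4), Pow(T, -1), Pow(Add(1, K), -1))))
Function('r')(h) = Pow(h, 3) (Function('r')(h) = Mul(Pow(h, 2), h) = Pow(h, 3))
Add(Mul(Function('r')(Function('A')(1, 5)), Mul(19, Add(-7, -3))), -370) = Add(Mul(Pow(Mul(Rational(1, 4), Pow(1, -1), Pow(Add(1, 5), -1), Add(-1, Mul(-2, Pow(1, 2)), Mul(-2, 5, Pow(1, 2)))), 3), Mul(19, Add(-7, -3))), -370) = Add(Mul(Pow(Mul(Rational(1, 4), 1, Pow(6, -1), Add(-1, Mul(-2, 1), Mul(-2, 5, 1))), 3), Mul(19, -10)), -370) = Add(Mul(Pow(Mul(Rational(1, 4), 1, Rational(1, 6), Add(-1, -2, -10)), 3), -190), -370) = Add(Mul(Pow(Mul(Rational(1, 4), 1, Rational(1, 6), -13), 3), -190), -370) = Add(Mul(Pow(Rational(-13, 24), 3), -190), -370) = Add(Mul(Rational(-2197, 13824), -190), -370) = Add(Rational(208715, 6912), -370) = Rational(-2348725, 6912)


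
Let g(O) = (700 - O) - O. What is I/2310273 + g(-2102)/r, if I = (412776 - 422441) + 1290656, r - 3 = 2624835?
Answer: 62476359875/112298006681 ≈ 0.55634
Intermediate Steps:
g(O) = 700 - 2*O
r = 2624838 (r = 3 + 2624835 = 2624838)
I = 1280991 (I = -9665 + 1290656 = 1280991)
I/2310273 + g(-2102)/r = 1280991/2310273 + (700 - 2*(-2102))/2624838 = 1280991*(1/2310273) + (700 + 4204)*(1/2624838) = 426997/770091 + 4904*(1/2624838) = 426997/770091 + 2452/1312419 = 62476359875/112298006681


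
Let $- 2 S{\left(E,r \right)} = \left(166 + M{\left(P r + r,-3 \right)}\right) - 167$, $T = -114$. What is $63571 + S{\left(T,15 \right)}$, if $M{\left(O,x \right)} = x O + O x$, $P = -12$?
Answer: $\frac{126153}{2} \approx 63077.0$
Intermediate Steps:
$M{\left(O,x \right)} = 2 O x$ ($M{\left(O,x \right)} = O x + O x = 2 O x$)
$S{\left(E,r \right)} = \frac{1}{2} - 33 r$ ($S{\left(E,r \right)} = - \frac{\left(166 + 2 \left(- 12 r + r\right) \left(-3\right)\right) - 167}{2} = - \frac{\left(166 + 2 \left(- 11 r\right) \left(-3\right)\right) - 167}{2} = - \frac{\left(166 + 66 r\right) - 167}{2} = - \frac{-1 + 66 r}{2} = \frac{1}{2} - 33 r$)
$63571 + S{\left(T,15 \right)} = 63571 + \left(\frac{1}{2} - 495\right) = 63571 - \frac{989}{2} = \frac{126153}{2}$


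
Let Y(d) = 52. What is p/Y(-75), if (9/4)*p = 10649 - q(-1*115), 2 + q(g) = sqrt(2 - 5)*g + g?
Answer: 10766/117 + 115*I*sqrt(3)/117 ≈ 92.017 + 1.7024*I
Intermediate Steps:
q(g) = -2 + g + I*g*sqrt(3) (q(g) = -2 + (sqrt(2 - 5)*g + g) = -2 + (sqrt(-3)*g + g) = -2 + ((I*sqrt(3))*g + g) = -2 + (I*g*sqrt(3) + g) = -2 + (g + I*g*sqrt(3)) = -2 + g + I*g*sqrt(3))
p = 43064/9 + 460*I*sqrt(3)/9 (p = 4*(10649 - (-2 - 1*115 + I*(-1*115)*sqrt(3)))/9 = 4*(10649 - (-2 - 115 + I*(-115)*sqrt(3)))/9 = 4*(10649 - (-2 - 115 - 115*I*sqrt(3)))/9 = 4*(10649 - (-117 - 115*I*sqrt(3)))/9 = 4*(10649 + (117 + 115*I*sqrt(3)))/9 = 4*(10766 + 115*I*sqrt(3))/9 = 43064/9 + 460*I*sqrt(3)/9 ≈ 4784.9 + 88.527*I)
p/Y(-75) = (43064/9 + 460*I*sqrt(3)/9)/52 = (43064/9 + 460*I*sqrt(3)/9)*(1/52) = 10766/117 + 115*I*sqrt(3)/117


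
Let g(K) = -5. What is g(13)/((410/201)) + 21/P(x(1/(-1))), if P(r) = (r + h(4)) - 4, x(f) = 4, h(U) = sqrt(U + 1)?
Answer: -201/82 + 21*sqrt(5)/5 ≈ 6.9403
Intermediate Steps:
h(U) = sqrt(1 + U)
P(r) = -4 + r + sqrt(5) (P(r) = (r + sqrt(1 + 4)) - 4 = (r + sqrt(5)) - 4 = -4 + r + sqrt(5))
g(13)/((410/201)) + 21/P(x(1/(-1))) = -5/(410/201) + 21/(-4 + 4 + sqrt(5)) = -5/(410*(1/201)) + 21/(sqrt(5)) = -5/410/201 + 21*(sqrt(5)/5) = -5*201/410 + 21*sqrt(5)/5 = -201/82 + 21*sqrt(5)/5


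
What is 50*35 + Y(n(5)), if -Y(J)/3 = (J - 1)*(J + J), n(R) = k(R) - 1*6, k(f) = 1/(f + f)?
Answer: 75287/50 ≈ 1505.7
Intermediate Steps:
k(f) = 1/(2*f)
n(R) = -6 + 1/(2*R) (n(R) = 1/(2*R) - 1*6 = 1/(2*R) - 6 = -6 + 1/(2*R))
Y(J) = -6*J*(-1 + J) (Y(J) = -3*(J - 1)*(J + J) = -3*(-1 + J)*2*J = -6*J*(-1 + J))
50*35 + Y(n(5)) = 50*35 + 6*(-6 + (1/2)/5)*(1 - (-6 + (1/2)/5)) = 1750 + 6*(-6 + (1/2)*(1/5))*(1 - (-6 + (1/2)*(1/5))) = 1750 + 6*(-6 + 1/10)*(1 - (-6 + 1/10)) = 1750 + 6*(-59/10)*(1 - 1*(-59/10)) = 1750 + 6*(-59/10)*(1 + 59/10) = 1750 + 6*(-59/10)*(69/10) = 1750 - 12213/50 = 75287/50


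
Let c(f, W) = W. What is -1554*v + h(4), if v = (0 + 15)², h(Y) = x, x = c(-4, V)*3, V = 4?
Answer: -349638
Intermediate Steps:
x = 12 (x = 4*3 = 12)
h(Y) = 12
v = 225 (v = 15² = 225)
-1554*v + h(4) = -1554*225 + 12 = -349650 + 12 = -349638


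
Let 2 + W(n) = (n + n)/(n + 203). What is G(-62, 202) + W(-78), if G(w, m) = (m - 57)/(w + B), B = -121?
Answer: -92423/22875 ≈ -4.0404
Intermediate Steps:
W(n) = -2 + 2*n/(203 + n) (W(n) = -2 + (n + n)/(n + 203) = -2 + (2*n)/(203 + n) = -2 + 2*n/(203 + n))
G(w, m) = (-57 + m)/(-121 + w) (G(w, m) = (m - 57)/(w - 121) = (-57 + m)/(-121 + w))
G(-62, 202) + W(-78) = (-57 + 202)/(-121 - 62) - 406/(203 - 78) = 145/(-183) - 406/125 = -1/183*145 - 406*1/125 = -145/183 - 406/125 = -92423/22875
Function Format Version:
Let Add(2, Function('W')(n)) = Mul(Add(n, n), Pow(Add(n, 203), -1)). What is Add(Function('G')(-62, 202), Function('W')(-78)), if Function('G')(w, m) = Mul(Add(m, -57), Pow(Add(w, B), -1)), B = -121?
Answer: Rational(-92423, 22875) ≈ -4.0404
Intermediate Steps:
Function('W')(n) = Add(-2, Mul(2, n, Pow(Add(203, n), -1))) (Function('W')(n) = Add(-2, Mul(Add(n, n), Pow(Add(n, 203), -1))) = Add(-2, Mul(Mul(2, n), Pow(Add(203, n), -1))) = Add(-2, Mul(2, n, Pow(Add(203, n), -1))))
Function('G')(w, m) = Mul(Pow(Add(-121, w), -1), Add(-57, m)) (Function('G')(w, m) = Mul(Add(m, -57), Pow(Add(w, -121), -1)) = Mul(Add(-57, m), Pow(Add(-121, w), -1)) = Mul(Pow(Add(-121, w), -1), Add(-57, m)))
Add(Function('G')(-62, 202), Function('W')(-78)) = Add(Mul(Pow(Add(-121, -62), -1), Add(-57, 202)), Mul(-406, Pow(Add(203, -78), -1))) = Add(Mul(Pow(-183, -1), 145), Mul(-406, Pow(125, -1))) = Add(Mul(Rational(-1, 183), 145), Mul(-406, Rational(1, 125))) = Add(Rational(-145, 183), Rational(-406, 125)) = Rational(-92423, 22875)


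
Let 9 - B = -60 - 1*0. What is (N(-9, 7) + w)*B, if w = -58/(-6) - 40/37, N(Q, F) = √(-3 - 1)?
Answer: 21919/37 + 138*I ≈ 592.41 + 138.0*I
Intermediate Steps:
B = 69 (B = 9 - (-60 - 1*0) = 9 - (-60 + 0) = 9 - 1*(-60) = 9 + 60 = 69)
N(Q, F) = 2*I (N(Q, F) = √(-4) = 2*I)
w = 953/111 (w = -58*(-⅙) - 40*1/37 = 29/3 - 40/37 = 953/111 ≈ 8.5856)
(N(-9, 7) + w)*B = (2*I + 953/111)*69 = (953/111 + 2*I)*69 = 21919/37 + 138*I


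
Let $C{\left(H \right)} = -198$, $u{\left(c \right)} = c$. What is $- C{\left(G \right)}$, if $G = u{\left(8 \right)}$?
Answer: $198$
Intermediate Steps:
$G = 8$
$- C{\left(G \right)} = \left(-1\right) \left(-198\right) = 198$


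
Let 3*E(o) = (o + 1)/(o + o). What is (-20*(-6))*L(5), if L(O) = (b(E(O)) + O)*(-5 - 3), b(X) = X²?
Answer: -24192/5 ≈ -4838.4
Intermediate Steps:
E(o) = (1 + o)/(6*o) (E(o) = ((o + 1)/(o + o))/3 = ((1 + o)/((2*o)))/3 = ((1 + o)*(1/(2*o)))/3 = ((1 + o)/(2*o))/3 = (1 + o)/(6*o))
L(O) = -8*O - 2*(1 + O)²/(9*O²) (L(O) = (((1 + O)/(6*O))² + O)*(-5 - 3) = ((1 + O)²/(36*O²) + O)*(-8) = (O + (1 + O)²/(36*O²))*(-8) = -8*O - 2*(1 + O)²/(9*O²))
(-20*(-6))*L(5) = (-20*(-6))*(-8*5 - 2/9*(1 + 5)²/5²) = 120*(-40 - 2/9*1/25*6²) = 120*(-40 - 2/9*1/25*36) = 120*(-40 - 8/25) = 120*(-1008/25) = -24192/5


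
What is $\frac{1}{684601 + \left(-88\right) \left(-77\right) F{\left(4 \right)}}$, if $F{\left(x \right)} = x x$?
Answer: $\frac{1}{793017} \approx 1.261 \cdot 10^{-6}$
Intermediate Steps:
$F{\left(x \right)} = x^{2}$
$\frac{1}{684601 + \left(-88\right) \left(-77\right) F{\left(4 \right)}} = \frac{1}{684601 + \left(-88\right) \left(-77\right) 4^{2}} = \frac{1}{684601 + 6776 \cdot 16} = \frac{1}{684601 + 108416} = \frac{1}{793017}$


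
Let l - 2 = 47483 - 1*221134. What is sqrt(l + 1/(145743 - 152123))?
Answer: I*sqrt(1767069590495)/3190 ≈ 416.71*I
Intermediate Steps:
l = -173649 (l = 2 + (47483 - 1*221134) = 2 + (47483 - 221134) = 2 - 173651 = -173649)
sqrt(l + 1/(145743 - 152123)) = sqrt(-173649 + 1/(145743 - 152123)) = sqrt(-173649 + 1/(-6380)) = sqrt(-173649 - 1/6380) = sqrt(-1107880621/6380) = I*sqrt(1767069590495)/3190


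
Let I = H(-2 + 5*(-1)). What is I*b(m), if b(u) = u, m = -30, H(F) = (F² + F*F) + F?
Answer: -2730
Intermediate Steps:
H(F) = F + 2*F² (H(F) = (F² + F²) + F = 2*F² + F = F + 2*F²)
I = 91 (I = (-2 + 5*(-1))*(1 + 2*(-2 + 5*(-1))) = (-2 - 5)*(1 + 2*(-2 - 5)) = -7*(1 + 2*(-7)) = -7*(1 - 14) = -7*(-13) = 91)
I*b(m) = 91*(-30) = -2730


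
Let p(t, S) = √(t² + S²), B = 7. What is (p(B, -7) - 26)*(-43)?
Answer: 1118 - 301*√2 ≈ 692.32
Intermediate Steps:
p(t, S) = √(S² + t²)
(p(B, -7) - 26)*(-43) = (√((-7)² + 7²) - 26)*(-43) = (√(49 + 49) - 26)*(-43) = (√98 - 26)*(-43) = (7*√2 - 26)*(-43) = (-26 + 7*√2)*(-43) = 1118 - 301*√2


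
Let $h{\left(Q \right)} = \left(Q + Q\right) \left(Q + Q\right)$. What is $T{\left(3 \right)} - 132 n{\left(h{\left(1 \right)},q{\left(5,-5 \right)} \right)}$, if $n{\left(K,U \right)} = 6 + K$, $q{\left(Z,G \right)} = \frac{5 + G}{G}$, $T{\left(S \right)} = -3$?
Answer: $-1323$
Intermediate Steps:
$q{\left(Z,G \right)} = \frac{5 + G}{G}$
$h{\left(Q \right)} = 4 Q^{2}$ ($h{\left(Q \right)} = 2 Q 2 Q = 4 Q^{2}$)
$T{\left(3 \right)} - 132 n{\left(h{\left(1 \right)},q{\left(5,-5 \right)} \right)} = -3 - 132 \left(6 + 4 \cdot 1^{2}\right) = -3 - 132 \left(6 + 4 \cdot 1\right) = -3 - 132 \left(6 + 4\right) = -3 - 1320 = -1323$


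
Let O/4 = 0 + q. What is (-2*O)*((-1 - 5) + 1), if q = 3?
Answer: 120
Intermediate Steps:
O = 12 (O = 4*(0 + 3) = 4*3 = 12)
(-2*O)*((-1 - 5) + 1) = (-2*12)*((-1 - 5) + 1) = -24*(-6 + 1) = -24*(-5) = 120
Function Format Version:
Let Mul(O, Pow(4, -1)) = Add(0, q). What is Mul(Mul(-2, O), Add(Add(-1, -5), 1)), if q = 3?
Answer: 120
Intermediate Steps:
O = 12 (O = Mul(4, Add(0, 3)) = Mul(4, 3) = 12)
Mul(Mul(-2, O), Add(Add(-1, -5), 1)) = Mul(Mul(-2, 12), Add(Add(-1, -5), 1)) = Mul(-24, Add(-6, 1)) = Mul(-24, -5) = 120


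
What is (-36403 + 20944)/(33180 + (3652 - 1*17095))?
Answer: -5153/6579 ≈ -0.78325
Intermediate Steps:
(-36403 + 20944)/(33180 + (3652 - 1*17095)) = -15459/(33180 + (3652 - 17095)) = -15459/(33180 - 13443) = -15459/19737 = -15459*1/19737 = -5153/6579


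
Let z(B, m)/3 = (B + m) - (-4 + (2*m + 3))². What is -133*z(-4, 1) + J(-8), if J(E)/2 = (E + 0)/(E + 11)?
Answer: 4772/3 ≈ 1590.7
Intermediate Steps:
J(E) = 2*E/(11 + E) (J(E) = 2*((E + 0)/(E + 11)) = 2*(E/(11 + E)) = 2*E/(11 + E))
z(B, m) = -3*(-1 + 2*m)² + 3*B + 3*m (z(B, m) = 3*((B + m) - (-4 + (2*m + 3))²) = 3*((B + m) - (-4 + (3 + 2*m))²) = 3*((B + m) - (-1 + 2*m)²) = 3*(B + m - (-1 + 2*m)²) = -3*(-1 + 2*m)² + 3*B + 3*m)
-133*z(-4, 1) + J(-8) = -133*(-3*(-1 + 2*1)² + 3*(-4) + 3*1) + 2*(-8)/(11 - 8) = -133*(-3*(-1 + 2)² - 12 + 3) + 2*(-8)/3 = -133*(-3*1² - 12 + 3) + 2*(-8)*(⅓) = -133*(-3*1 - 12 + 3) - 16/3 = -133*(-3 - 12 + 3) - 16/3 = -133*(-12) - 16/3 = 1596 - 16/3 = 4772/3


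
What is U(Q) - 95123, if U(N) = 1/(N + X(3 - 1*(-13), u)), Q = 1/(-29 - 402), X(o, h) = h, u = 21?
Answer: -860862719/9050 ≈ -95123.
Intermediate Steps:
Q = -1/431 (Q = 1/(-431) = -1/431 ≈ -0.0023202)
U(N) = 1/(21 + N) (U(N) = 1/(N + 21) = 1/(21 + N))
U(Q) - 95123 = 1/(21 - 1/431) - 95123 = 1/(9050/431) - 95123 = 431/9050 - 95123 = -860862719/9050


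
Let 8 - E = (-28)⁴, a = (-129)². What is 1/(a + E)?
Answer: -1/598007 ≈ -1.6722e-6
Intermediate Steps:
a = 16641
E = -614648 (E = 8 - 1*(-28)⁴ = 8 - 1*614656 = 8 - 614656 = -614648)
1/(a + E) = 1/(16641 - 614648) = 1/(-598007) = -1/598007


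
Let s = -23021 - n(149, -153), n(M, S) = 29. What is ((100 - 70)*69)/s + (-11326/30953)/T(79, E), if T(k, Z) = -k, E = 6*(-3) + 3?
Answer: -480067979/5636386535 ≈ -0.085173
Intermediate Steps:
E = -15 (E = -18 + 3 = -15)
s = -23050 (s = -23021 - 1*29 = -23021 - 29 = -23050)
((100 - 70)*69)/s + (-11326/30953)/T(79, E) = ((100 - 70)*69)/(-23050) + (-11326/30953)/((-1*79)) = (30*69)*(-1/23050) - 11326*1/30953/(-79) = 2070*(-1/23050) - 11326/30953*(-1/79) = -207/2305 + 11326/2445287 = -480067979/5636386535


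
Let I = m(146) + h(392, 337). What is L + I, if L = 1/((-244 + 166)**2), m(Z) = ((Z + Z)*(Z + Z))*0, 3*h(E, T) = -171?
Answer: -346787/6084 ≈ -57.000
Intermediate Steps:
h(E, T) = -57 (h(E, T) = (1/3)*(-171) = -57)
m(Z) = 0 (m(Z) = ((2*Z)*(2*Z))*0 = (4*Z**2)*0 = 0)
L = 1/6084 (L = 1/((-78)**2) = 1/6084 ≈ 0.00016437)
I = -57 (I = 0 - 57 = -57)
L + I = 1/6084 - 57 = -346787/6084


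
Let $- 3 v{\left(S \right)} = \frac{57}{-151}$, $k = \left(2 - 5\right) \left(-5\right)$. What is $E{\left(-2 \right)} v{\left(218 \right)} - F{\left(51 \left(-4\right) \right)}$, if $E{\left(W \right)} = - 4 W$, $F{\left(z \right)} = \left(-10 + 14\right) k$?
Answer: $- \frac{8908}{151} \approx -58.993$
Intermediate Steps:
$k = 15$ ($k = \left(-3\right) \left(-5\right) = 15$)
$v{\left(S \right)} = \frac{19}{151}$ ($v{\left(S \right)} = - \frac{57 \frac{1}{-151}}{3} = - \frac{57 \left(- \frac{1}{151}\right)}{3} = \left(- \frac{1}{3}\right) \left(- \frac{57}{151}\right) = \frac{19}{151}$)
$F{\left(z \right)} = 60$ ($F{\left(z \right)} = \left(-10 + 14\right) 15 = 4 \cdot 15 = 60$)
$E{\left(-2 \right)} v{\left(218 \right)} - F{\left(51 \left(-4\right) \right)} = \left(-4\right) \left(-2\right) \frac{19}{151} - 60 = 8 \cdot \frac{19}{151} - 60 = \frac{152}{151} - 60 = - \frac{8908}{151}$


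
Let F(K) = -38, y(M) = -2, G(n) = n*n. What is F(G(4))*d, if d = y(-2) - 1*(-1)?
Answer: 38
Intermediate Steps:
G(n) = n²
d = -1 (d = -2 - 1*(-1) = -2 + 1 = -1)
F(G(4))*d = -38*(-1) = 38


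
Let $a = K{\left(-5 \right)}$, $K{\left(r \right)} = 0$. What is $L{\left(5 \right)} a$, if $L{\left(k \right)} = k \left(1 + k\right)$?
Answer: $0$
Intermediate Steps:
$a = 0$
$L{\left(5 \right)} a = 5 \left(1 + 5\right) 0 = 5 \cdot 6 \cdot 0 = 30 \cdot 0 = 0$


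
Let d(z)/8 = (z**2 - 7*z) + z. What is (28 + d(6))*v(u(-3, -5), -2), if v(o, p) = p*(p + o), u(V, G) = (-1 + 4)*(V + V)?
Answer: 1120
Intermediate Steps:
u(V, G) = 6*V (u(V, G) = 3*(2*V) = 6*V)
d(z) = -48*z + 8*z**2 (d(z) = 8*((z**2 - 7*z) + z) = 8*(z**2 - 6*z) = -48*z + 8*z**2)
v(o, p) = p*(o + p)
(28 + d(6))*v(u(-3, -5), -2) = (28 + 8*6*(-6 + 6))*(-2*(6*(-3) - 2)) = (28 + 8*6*0)*(-2*(-18 - 2)) = (28 + 0)*(-2*(-20)) = 28*40 = 1120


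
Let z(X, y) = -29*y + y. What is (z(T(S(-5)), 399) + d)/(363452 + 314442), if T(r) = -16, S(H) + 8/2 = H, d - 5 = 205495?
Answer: 97164/338947 ≈ 0.28666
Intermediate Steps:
d = 205500 (d = 5 + 205495 = 205500)
S(H) = -4 + H
z(X, y) = -28*y
(z(T(S(-5)), 399) + d)/(363452 + 314442) = (-28*399 + 205500)/(363452 + 314442) = (-11172 + 205500)/677894 = 194328*(1/677894) = 97164/338947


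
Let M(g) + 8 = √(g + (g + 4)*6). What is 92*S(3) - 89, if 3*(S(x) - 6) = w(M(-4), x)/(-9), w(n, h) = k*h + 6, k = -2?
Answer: 463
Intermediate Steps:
M(g) = -8 + √(24 + 7*g) (M(g) = -8 + √(g + (g + 4)*6) = -8 + √(g + (4 + g)*6) = -8 + √(g + (24 + 6*g)) = -8 + √(24 + 7*g))
w(n, h) = 6 - 2*h (w(n, h) = -2*h + 6 = 6 - 2*h)
S(x) = 52/9 + 2*x/27 (S(x) = 6 + ((6 - 2*x)/(-9))/3 = 6 + ((6 - 2*x)*(-⅑))/3 = 6 + (-⅔ + 2*x/9)/3 = 6 + (-2/9 + 2*x/27) = 52/9 + 2*x/27)
92*S(3) - 89 = 92*(52/9 + (2/27)*3) - 89 = 92*(52/9 + 2/9) - 89 = 92*6 - 89 = 552 - 89 = 463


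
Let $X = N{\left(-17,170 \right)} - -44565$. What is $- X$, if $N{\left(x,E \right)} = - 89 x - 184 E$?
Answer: $-14798$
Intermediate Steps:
$N{\left(x,E \right)} = - 184 E - 89 x$
$X = 14798$ ($X = \left(\left(-184\right) 170 - -1513\right) - -44565 = \left(-31280 + 1513\right) + 44565 = -29767 + 44565 = 14798$)
$- X = \left(-1\right) 14798 = -14798$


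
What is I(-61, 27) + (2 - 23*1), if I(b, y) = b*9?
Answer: -570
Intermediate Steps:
I(b, y) = 9*b
I(-61, 27) + (2 - 23*1) = 9*(-61) + (2 - 23*1) = -549 + (2 - 23) = -549 - 21 = -570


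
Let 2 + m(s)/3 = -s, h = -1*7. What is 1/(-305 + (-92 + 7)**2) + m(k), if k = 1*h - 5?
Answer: 207601/6920 ≈ 30.000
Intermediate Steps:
h = -7
k = -12 (k = 1*(-7) - 5 = -7 - 5 = -12)
m(s) = -6 - 3*s (m(s) = -6 + 3*(-s) = -6 - 3*s)
1/(-305 + (-92 + 7)**2) + m(k) = 1/(-305 + (-92 + 7)**2) + (-6 - 3*(-12)) = 1/(-305 + (-85)**2) + (-6 + 36) = 1/(-305 + 7225) + 30 = 1/6920 + 30 = 207601/6920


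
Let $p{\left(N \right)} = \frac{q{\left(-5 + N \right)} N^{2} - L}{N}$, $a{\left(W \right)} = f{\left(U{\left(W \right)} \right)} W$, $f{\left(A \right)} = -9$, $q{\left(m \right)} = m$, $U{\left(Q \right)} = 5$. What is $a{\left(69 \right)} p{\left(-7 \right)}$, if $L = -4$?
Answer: $- \frac{362664}{7} \approx -51809.0$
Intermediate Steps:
$a{\left(W \right)} = - 9 W$
$p{\left(N \right)} = \frac{4 + N^{2} \left(-5 + N\right)}{N}$ ($p{\left(N \right)} = \frac{\left(-5 + N\right) N^{2} - -4}{N} = \frac{N^{2} \left(-5 + N\right) + 4}{N} = \frac{4 + N^{2} \left(-5 + N\right)}{N}$)
$a{\left(69 \right)} p{\left(-7 \right)} = \left(-9\right) 69 \frac{4 + \left(-7\right)^{2} \left(-5 - 7\right)}{-7} = - 621 \left(- \frac{4 + 49 \left(-12\right)}{7}\right) = - 621 \left(- \frac{4 - 588}{7}\right) = - 621 \left(\left(- \frac{1}{7}\right) \left(-584\right)\right) = \left(-621\right) \frac{584}{7} = - \frac{362664}{7}$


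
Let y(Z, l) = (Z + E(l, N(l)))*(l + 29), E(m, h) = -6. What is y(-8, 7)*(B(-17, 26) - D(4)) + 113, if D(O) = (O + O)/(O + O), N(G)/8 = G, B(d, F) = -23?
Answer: 12209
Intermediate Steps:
N(G) = 8*G
D(O) = 1 (D(O) = (2*O)/((2*O)) = (2*O)*(1/(2*O)) = 1)
y(Z, l) = (-6 + Z)*(29 + l) (y(Z, l) = (Z - 6)*(l + 29) = (-6 + Z)*(29 + l))
y(-8, 7)*(B(-17, 26) - D(4)) + 113 = (-174 - 6*7 + 29*(-8) - 8*7)*(-23 - 1*1) + 113 = (-174 - 42 - 232 - 56)*(-23 - 1) + 113 = -504*(-24) + 113 = 12096 + 113 = 12209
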